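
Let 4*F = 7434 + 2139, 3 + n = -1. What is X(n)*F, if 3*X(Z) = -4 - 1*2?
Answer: -9573/2 ≈ -4786.5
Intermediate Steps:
n = -4 (n = -3 - 1 = -4)
F = 9573/4 (F = (7434 + 2139)/4 = (1/4)*9573 = 9573/4 ≈ 2393.3)
X(Z) = -2 (X(Z) = (-4 - 1*2)/3 = (-4 - 2)/3 = (1/3)*(-6) = -2)
X(n)*F = -2*9573/4 = -9573/2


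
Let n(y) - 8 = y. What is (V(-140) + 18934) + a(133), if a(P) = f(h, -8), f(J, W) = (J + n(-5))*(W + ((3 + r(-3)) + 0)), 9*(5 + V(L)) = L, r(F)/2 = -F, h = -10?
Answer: 170158/9 ≈ 18906.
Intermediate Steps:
r(F) = -2*F (r(F) = 2*(-F) = -2*F)
V(L) = -5 + L/9
n(y) = 8 + y
f(J, W) = (3 + J)*(9 + W) (f(J, W) = (J + (8 - 5))*(W + ((3 - 2*(-3)) + 0)) = (J + 3)*(W + ((3 + 6) + 0)) = (3 + J)*(W + (9 + 0)) = (3 + J)*(W + 9) = (3 + J)*(9 + W))
a(P) = -7 (a(P) = 27 + 3*(-8) + 9*(-10) - 10*(-8) = 27 - 24 - 90 + 80 = -7)
(V(-140) + 18934) + a(133) = ((-5 + (⅑)*(-140)) + 18934) - 7 = ((-5 - 140/9) + 18934) - 7 = (-185/9 + 18934) - 7 = 170221/9 - 7 = 170158/9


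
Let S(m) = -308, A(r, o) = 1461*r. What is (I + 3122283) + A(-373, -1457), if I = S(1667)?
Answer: 2577022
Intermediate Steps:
I = -308
(I + 3122283) + A(-373, -1457) = (-308 + 3122283) + 1461*(-373) = 3121975 - 544953 = 2577022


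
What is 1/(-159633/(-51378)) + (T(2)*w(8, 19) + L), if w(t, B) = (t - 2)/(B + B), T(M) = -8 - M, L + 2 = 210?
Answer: 209018936/1011009 ≈ 206.74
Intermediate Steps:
L = 208 (L = -2 + 210 = 208)
w(t, B) = (-2 + t)/(2*B) (w(t, B) = (-2 + t)/((2*B)) = (-2 + t)*(1/(2*B)) = (-2 + t)/(2*B))
1/(-159633/(-51378)) + (T(2)*w(8, 19) + L) = 1/(-159633/(-51378)) + ((-8 - 1*2)*((½)*(-2 + 8)/19) + 208) = 1/(-159633*(-1/51378)) + ((-8 - 2)*((½)*(1/19)*6) + 208) = 1/(53211/17126) + (-10*3/19 + 208) = 17126/53211 + (-30/19 + 208) = 17126/53211 + 3922/19 = 209018936/1011009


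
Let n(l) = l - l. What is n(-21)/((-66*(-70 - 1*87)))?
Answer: 0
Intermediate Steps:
n(l) = 0
n(-21)/((-66*(-70 - 1*87))) = 0/((-66*(-70 - 1*87))) = 0/((-66*(-70 - 87))) = 0/((-66*(-157))) = 0/10362 = 0*(1/10362) = 0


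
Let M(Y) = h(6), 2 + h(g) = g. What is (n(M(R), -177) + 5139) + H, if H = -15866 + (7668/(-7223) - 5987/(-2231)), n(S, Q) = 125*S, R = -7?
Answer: -164776987658/16114513 ≈ -10225.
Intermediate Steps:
h(g) = -2 + g
M(Y) = 4 (M(Y) = -2 + 6 = 4)
H = -255646726465/16114513 (H = -15866 + (7668*(-1/7223) - 5987*(-1/2231)) = -15866 + (-7668/7223 + 5987/2231) = -15866 + 26136793/16114513 = -255646726465/16114513 ≈ -15864.)
(n(M(R), -177) + 5139) + H = (125*4 + 5139) - 255646726465/16114513 = (500 + 5139) - 255646726465/16114513 = 5639 - 255646726465/16114513 = -164776987658/16114513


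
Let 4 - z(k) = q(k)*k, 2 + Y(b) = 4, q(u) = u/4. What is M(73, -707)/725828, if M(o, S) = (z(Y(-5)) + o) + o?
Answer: 149/725828 ≈ 0.00020528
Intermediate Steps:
q(u) = u/4 (q(u) = u*(¼) = u/4)
Y(b) = 2 (Y(b) = -2 + 4 = 2)
z(k) = 4 - k²/4 (z(k) = 4 - k/4*k = 4 - k²/4)
M(o, S) = 3 + 2*o (M(o, S) = ((4 - ¼*2²) + o) + o = ((4 - ¼*4) + o) + o = ((4 - 1) + o) + o = (3 + o) + o = 3 + 2*o)
M(73, -707)/725828 = (3 + 2*73)/725828 = (3 + 146)*(1/725828) = 149*(1/725828) = 149/725828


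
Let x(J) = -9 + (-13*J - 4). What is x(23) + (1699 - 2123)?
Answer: -736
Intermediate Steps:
x(J) = -13 - 13*J (x(J) = -9 + (-4 - 13*J) = -13 - 13*J)
x(23) + (1699 - 2123) = (-13 - 13*23) + (1699 - 2123) = (-13 - 299) - 424 = -312 - 424 = -736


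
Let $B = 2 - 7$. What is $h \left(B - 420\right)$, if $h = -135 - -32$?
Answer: $43775$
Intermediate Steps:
$B = -5$
$h = -103$ ($h = -135 + 32 = -103$)
$h \left(B - 420\right) = - 103 \left(-5 - 420\right) = \left(-103\right) \left(-425\right) = 43775$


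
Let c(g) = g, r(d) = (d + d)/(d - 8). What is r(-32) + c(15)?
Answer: 83/5 ≈ 16.600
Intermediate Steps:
r(d) = 2*d/(-8 + d) (r(d) = (2*d)/(-8 + d) = 2*d/(-8 + d))
r(-32) + c(15) = 2*(-32)/(-8 - 32) + 15 = 2*(-32)/(-40) + 15 = 2*(-32)*(-1/40) + 15 = 8/5 + 15 = 83/5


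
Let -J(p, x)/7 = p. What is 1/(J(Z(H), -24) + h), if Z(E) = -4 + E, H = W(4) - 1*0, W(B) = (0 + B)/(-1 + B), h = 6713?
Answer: 3/20195 ≈ 0.00014855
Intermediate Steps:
W(B) = B/(-1 + B)
H = 4/3 (H = 4/(-1 + 4) - 1*0 = 4/3 + 0 = 4/3 ≈ 1.3333)
J(p, x) = -7*p
1/(J(Z(H), -24) + h) = 1/(-7*(-4 + 4/3) + 6713) = 1/(-7*(-8/3) + 6713) = 1/(56/3 + 6713) = 1/(20195/3) = 3/20195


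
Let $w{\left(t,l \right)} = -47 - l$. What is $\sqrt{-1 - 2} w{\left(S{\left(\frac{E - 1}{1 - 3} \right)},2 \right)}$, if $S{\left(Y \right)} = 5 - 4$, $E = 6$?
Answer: $- 49 i \sqrt{3} \approx - 84.87 i$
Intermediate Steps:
$S{\left(Y \right)} = 1$ ($S{\left(Y \right)} = 5 - 4 = 1$)
$\sqrt{-1 - 2} w{\left(S{\left(\frac{E - 1}{1 - 3} \right)},2 \right)} = \sqrt{-1 - 2} \left(-47 - 2\right) = \sqrt{-3} \left(-47 - 2\right) = i \sqrt{3} \left(-49\right) = - 49 i \sqrt{3}$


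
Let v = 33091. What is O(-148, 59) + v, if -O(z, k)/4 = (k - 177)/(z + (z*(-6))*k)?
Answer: 432201669/13061 ≈ 33091.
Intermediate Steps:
O(z, k) = -4*(-177 + k)/(z - 6*k*z) (O(z, k) = -4*(k - 177)/(z + (z*(-6))*k) = -4*(-177 + k)/(z + (-6*z)*k) = -4*(-177 + k)/(z - 6*k*z))
O(-148, 59) + v = 4*(-177 + 59)/(-148*(-1 + 6*59)) + 33091 = 4*(-1/148)*(-118)/(-1 + 354) + 33091 = 4*(-1/148)*(-118)/353 + 33091 = 4*(-1/148)*(1/353)*(-118) + 33091 = 118/13061 + 33091 = 432201669/13061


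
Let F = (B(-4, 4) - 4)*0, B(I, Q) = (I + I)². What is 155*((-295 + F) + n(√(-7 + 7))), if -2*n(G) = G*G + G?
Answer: -45725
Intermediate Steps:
B(I, Q) = 4*I² (B(I, Q) = (2*I)² = 4*I²)
n(G) = -G/2 - G²/2 (n(G) = -(G*G + G)/2 = -(G² + G)/2 = -(G + G²)/2 = -G/2 - G²/2)
F = 0 (F = (4*(-4)² - 4)*0 = (4*16 - 4)*0 = (64 - 4)*0 = 60*0 = 0)
155*((-295 + F) + n(√(-7 + 7))) = 155*((-295 + 0) - √(-7 + 7)*(1 + √(-7 + 7))/2) = 155*(-295 - √0*(1 + √0)/2) = 155*(-295 - ½*0*(1 + 0)) = 155*(-295 - ½*0*1) = 155*(-295 + 0) = 155*(-295) = -45725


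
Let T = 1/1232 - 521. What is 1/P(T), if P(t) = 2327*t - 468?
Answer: -1232/1494210393 ≈ -8.2452e-7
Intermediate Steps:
T = -641871/1232 (T = 1/1232 - 521 = -641871/1232 ≈ -521.00)
P(t) = -468 + 2327*t
1/P(T) = 1/(-468 + 2327*(-641871/1232)) = 1/(-468 - 1493633817/1232) = 1/(-1494210393/1232) = -1232/1494210393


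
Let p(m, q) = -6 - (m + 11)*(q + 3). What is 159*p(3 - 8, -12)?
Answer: 7632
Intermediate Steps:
p(m, q) = -6 - (3 + q)*(11 + m) (p(m, q) = -6 - (11 + m)*(3 + q) = -6 - (3 + q)*(11 + m))
159*p(3 - 8, -12) = 159*(-39 - 11*(-12) - 3*(3 - 8) - 1*(3 - 8)*(-12)) = 159*(-39 + 132 - 3*(-5) - 1*(-5)*(-12)) = 159*(-39 + 132 + 15 - 60) = 159*48 = 7632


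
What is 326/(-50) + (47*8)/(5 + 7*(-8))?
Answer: -17713/1275 ≈ -13.893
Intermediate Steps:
326/(-50) + (47*8)/(5 + 7*(-8)) = 326*(-1/50) + 376/(5 - 56) = -163/25 + 376/(-51) = -163/25 + 376*(-1/51) = -163/25 - 376/51 = -17713/1275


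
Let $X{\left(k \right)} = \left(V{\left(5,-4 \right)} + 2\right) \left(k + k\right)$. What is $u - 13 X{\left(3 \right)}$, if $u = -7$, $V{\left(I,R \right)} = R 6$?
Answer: $1709$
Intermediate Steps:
$V{\left(I,R \right)} = 6 R$
$X{\left(k \right)} = - 44 k$ ($X{\left(k \right)} = \left(6 \left(-4\right) + 2\right) \left(k + k\right) = \left(-24 + 2\right) 2 k = - 22 \cdot 2 k = - 44 k$)
$u - 13 X{\left(3 \right)} = -7 - 13 \left(\left(-44\right) 3\right) = -7 - -1716 = -7 + 1716 = 1709$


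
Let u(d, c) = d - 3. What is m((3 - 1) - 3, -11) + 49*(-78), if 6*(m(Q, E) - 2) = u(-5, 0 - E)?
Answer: -11464/3 ≈ -3821.3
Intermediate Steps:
u(d, c) = -3 + d
m(Q, E) = ⅔ (m(Q, E) = 2 + (-3 - 5)/6 = 2 + (⅙)*(-8) = 2 - 4/3 = ⅔)
m((3 - 1) - 3, -11) + 49*(-78) = ⅔ + 49*(-78) = ⅔ - 3822 = -11464/3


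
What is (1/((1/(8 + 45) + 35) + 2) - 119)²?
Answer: 54487230625/3849444 ≈ 14155.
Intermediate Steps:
(1/((1/(8 + 45) + 35) + 2) - 119)² = (1/((1/53 + 35) + 2) - 119)² = (1/(1856/53 + 2) - 119)² = (1/(1962/53) - 119)² = (53/1962 - 119)² = (-233425/1962)² = 54487230625/3849444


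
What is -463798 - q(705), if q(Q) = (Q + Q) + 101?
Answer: -465309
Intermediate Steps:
q(Q) = 101 + 2*Q (q(Q) = 2*Q + 101 = 101 + 2*Q)
-463798 - q(705) = -463798 - (101 + 2*705) = -463798 - (101 + 1410) = -463798 - 1*1511 = -463798 - 1511 = -465309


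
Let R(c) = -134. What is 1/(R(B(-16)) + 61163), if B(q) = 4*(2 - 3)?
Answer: 1/61029 ≈ 1.6386e-5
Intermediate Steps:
B(q) = -4 (B(q) = 4*(-1) = -4)
1/(R(B(-16)) + 61163) = 1/(-134 + 61163) = 1/61029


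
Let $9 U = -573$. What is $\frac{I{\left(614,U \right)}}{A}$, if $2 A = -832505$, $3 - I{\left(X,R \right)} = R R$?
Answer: $\frac{72908}{7492545} \approx 0.0097307$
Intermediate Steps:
$U = - \frac{191}{3}$ ($U = \frac{1}{9} \left(-573\right) = - \frac{191}{3} \approx -63.667$)
$I{\left(X,R \right)} = 3 - R^{2}$ ($I{\left(X,R \right)} = 3 - R R = 3 - R^{2}$)
$A = - \frac{832505}{2}$ ($A = \frac{1}{2} \left(-832505\right) = - \frac{832505}{2} \approx -4.1625 \cdot 10^{5}$)
$\frac{I{\left(614,U \right)}}{A} = \frac{3 - \left(- \frac{191}{3}\right)^{2}}{- \frac{832505}{2}} = \left(3 - \frac{36481}{9}\right) \left(- \frac{2}{832505}\right) = \left(- \frac{36454}{9}\right) \left(- \frac{2}{832505}\right) = \frac{72908}{7492545}$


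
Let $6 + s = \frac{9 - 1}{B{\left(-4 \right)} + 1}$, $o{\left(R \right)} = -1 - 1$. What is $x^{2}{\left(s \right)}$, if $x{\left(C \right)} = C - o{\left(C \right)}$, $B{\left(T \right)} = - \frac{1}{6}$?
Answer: $\frac{784}{25} \approx 31.36$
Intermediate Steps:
$B{\left(T \right)} = - \frac{1}{6}$ ($B{\left(T \right)} = \left(-1\right) \frac{1}{6} = - \frac{1}{6}$)
$o{\left(R \right)} = -2$ ($o{\left(R \right)} = -1 - 1 = -2$)
$s = \frac{18}{5}$ ($s = -6 + \frac{9 - 1}{- \frac{1}{6} + 1} = -6 + \frac{8}{\frac{5}{6}} = -6 + 8 \cdot \frac{6}{5} = -6 + \frac{48}{5} = \frac{18}{5} \approx 3.6$)
$x{\left(C \right)} = 2 + C$ ($x{\left(C \right)} = C - -2 = C + 2 = 2 + C$)
$x^{2}{\left(s \right)} = \left(2 + \frac{18}{5}\right)^{2} = \left(\frac{28}{5}\right)^{2} = \frac{784}{25}$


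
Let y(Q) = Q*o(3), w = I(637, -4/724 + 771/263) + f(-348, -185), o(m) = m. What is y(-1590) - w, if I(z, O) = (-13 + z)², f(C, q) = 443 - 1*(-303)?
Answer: -394892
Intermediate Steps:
f(C, q) = 746 (f(C, q) = 443 + 303 = 746)
w = 390122 (w = (-13 + 637)² + 746 = 624² + 746 = 389376 + 746 = 390122)
y(Q) = 3*Q (y(Q) = Q*3 = 3*Q)
y(-1590) - w = 3*(-1590) - 1*390122 = -4770 - 390122 = -394892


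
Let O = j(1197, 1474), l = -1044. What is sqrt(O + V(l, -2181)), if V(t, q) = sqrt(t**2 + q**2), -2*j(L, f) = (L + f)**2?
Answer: sqrt(-14268482 + 12*sqrt(649633))/2 ≈ 1888.0*I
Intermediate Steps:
j(L, f) = -(L + f)**2/2
V(t, q) = sqrt(q**2 + t**2)
O = -7134241/2 (O = -(1197 + 1474)**2/2 = -1/2*2671**2 = -1/2*7134241 = -7134241/2 ≈ -3.5671e+6)
sqrt(O + V(l, -2181)) = sqrt(-7134241/2 + sqrt((-2181)**2 + (-1044)**2)) = sqrt(-7134241/2 + sqrt(4756761 + 1089936)) = sqrt(-7134241/2 + sqrt(5846697)) = sqrt(-7134241/2 + 3*sqrt(649633))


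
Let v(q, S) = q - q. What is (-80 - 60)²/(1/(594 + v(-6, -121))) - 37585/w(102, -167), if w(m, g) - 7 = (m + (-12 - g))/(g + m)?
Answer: 2302752175/198 ≈ 1.1630e+7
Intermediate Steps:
v(q, S) = 0
w(m, g) = 7 + (-12 + m - g)/(g + m) (w(m, g) = 7 + (m + (-12 - g))/(g + m) = 7 + (-12 + m - g)/(g + m))
(-80 - 60)²/(1/(594 + v(-6, -121))) - 37585/w(102, -167) = (-80 - 60)²/(1/(594 + 0)) - 37585*(-167 + 102)/(2*(-6 + 3*(-167) + 4*102)) = (-140)²/(1/594) - 37585*(-65/(2*(-6 - 501 + 408))) = 19600/(1/594) - 37585/(2*(-1/65)*(-99)) = 19600*594 - 37585/198/65 = 11642400 - 37585*65/198 = 11642400 - 2443025/198 = 2302752175/198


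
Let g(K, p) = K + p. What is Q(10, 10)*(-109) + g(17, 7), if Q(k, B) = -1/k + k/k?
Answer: -741/10 ≈ -74.100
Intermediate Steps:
Q(k, B) = 1 - 1/k (Q(k, B) = -1/k + 1 = 1 - 1/k)
Q(10, 10)*(-109) + g(17, 7) = ((-1 + 10)/10)*(-109) + (17 + 7) = ((⅒)*9)*(-109) + 24 = (9/10)*(-109) + 24 = -981/10 + 24 = -741/10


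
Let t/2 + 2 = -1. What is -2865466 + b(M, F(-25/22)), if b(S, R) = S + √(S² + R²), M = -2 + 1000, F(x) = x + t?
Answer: -2864468 + √482090585/22 ≈ -2.8635e+6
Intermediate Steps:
t = -6 (t = -4 + 2*(-1) = -4 - 2 = -6)
F(x) = -6 + x (F(x) = x - 6 = -6 + x)
M = 998
b(S, R) = S + √(R² + S²)
-2865466 + b(M, F(-25/22)) = -2865466 + (998 + √((-6 - 25/22)² + 998²)) = -2865466 + (998 + √((-6 - 25*1/22)² + 996004)) = -2865466 + (998 + √((-6 - 25/22)² + 996004)) = -2865466 + (998 + √((-157/22)² + 996004)) = -2865466 + (998 + √(24649/484 + 996004)) = -2865466 + (998 + √(482090585/484)) = -2865466 + (998 + √482090585/22) = -2864468 + √482090585/22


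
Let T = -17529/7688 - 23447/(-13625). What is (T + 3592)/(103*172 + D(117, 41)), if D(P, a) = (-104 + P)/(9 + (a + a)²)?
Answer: 2532953495188763/12494653562909000 ≈ 0.20272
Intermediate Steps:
T = -58572089/104749000 (T = -17529*1/7688 - 23447*(-1/13625) = -17529/7688 + 23447/13625 = -58572089/104749000 ≈ -0.55917)
D(P, a) = (-104 + P)/(9 + 4*a²) (D(P, a) = (-104 + P)/(9 + (2*a)²) = (-104 + P)/(9 + 4*a²))
(T + 3592)/(103*172 + D(117, 41)) = (-58572089/104749000 + 3592)/(103*172 + (-104 + 117)/(9 + 4*41²)) = 376199835911/(104749000*(17716 + 13/(9 + 4*1681))) = 376199835911/(104749000*(17716 + 13/(9 + 6724))) = 376199835911/(104749000*(17716 + 13/6733)) = 376199835911/(104749000*(119281841/6733)) = (376199835911/104749000)*(6733/119281841) = 2532953495188763/12494653562909000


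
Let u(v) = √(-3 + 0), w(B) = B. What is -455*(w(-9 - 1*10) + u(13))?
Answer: 8645 - 455*I*√3 ≈ 8645.0 - 788.08*I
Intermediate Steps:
u(v) = I*√3 (u(v) = √(-3) = I*√3)
-455*(w(-9 - 1*10) + u(13)) = -455*((-9 - 1*10) + I*√3) = -455*((-9 - 10) + I*√3) = -455*(-19 + I*√3) = 8645 - 455*I*√3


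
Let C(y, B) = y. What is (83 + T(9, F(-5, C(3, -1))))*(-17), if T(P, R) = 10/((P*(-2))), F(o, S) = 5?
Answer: -12614/9 ≈ -1401.6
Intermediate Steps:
T(P, R) = -5/P (T(P, R) = 10/((-2*P)) = 10*(-1/(2*P)) = -5/P)
(83 + T(9, F(-5, C(3, -1))))*(-17) = (83 - 5/9)*(-17) = (742/9)*(-17) = -12614/9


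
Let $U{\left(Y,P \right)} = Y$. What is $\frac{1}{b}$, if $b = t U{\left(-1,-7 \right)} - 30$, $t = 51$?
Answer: $- \frac{1}{81} \approx -0.012346$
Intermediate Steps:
$b = -81$ ($b = 51 \left(-1\right) - 30 = -51 - 30 = -81$)
$\frac{1}{b} = \frac{1}{-81} = - \frac{1}{81}$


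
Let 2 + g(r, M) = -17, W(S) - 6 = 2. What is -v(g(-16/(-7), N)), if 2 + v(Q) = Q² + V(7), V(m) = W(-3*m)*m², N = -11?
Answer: -751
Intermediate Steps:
W(S) = 8 (W(S) = 6 + 2 = 8)
g(r, M) = -19 (g(r, M) = -2 - 17 = -19)
V(m) = 8*m²
v(Q) = 390 + Q² (v(Q) = -2 + (Q² + 8*7²) = -2 + (Q² + 8*49) = -2 + (Q² + 392) = -2 + (392 + Q²) = 390 + Q²)
-v(g(-16/(-7), N)) = -(390 + (-19)²) = -(390 + 361) = -1*751 = -751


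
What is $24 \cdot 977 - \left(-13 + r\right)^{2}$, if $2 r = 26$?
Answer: $23448$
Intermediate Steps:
$r = 13$ ($r = \frac{1}{2} \cdot 26 = 13$)
$24 \cdot 977 - \left(-13 + r\right)^{2} = 24 \cdot 977 - \left(-13 + 13\right)^{2} = 23448 - 0^{2} = 23448 - 0 = 23448 + 0 = 23448$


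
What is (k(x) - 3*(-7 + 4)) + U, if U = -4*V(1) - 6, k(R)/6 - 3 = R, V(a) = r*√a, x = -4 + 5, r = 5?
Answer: 7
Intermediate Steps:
x = 1
V(a) = 5*√a
k(R) = 18 + 6*R
U = -26 (U = -20*√1 - 6 = -20 - 6 = -26)
(k(x) - 3*(-7 + 4)) + U = ((18 + 6*1) - 3*(-7 + 4)) - 26 = ((18 + 6) - 3*(-3)) - 26 = (24 + 9) - 26 = 33 - 26 = 7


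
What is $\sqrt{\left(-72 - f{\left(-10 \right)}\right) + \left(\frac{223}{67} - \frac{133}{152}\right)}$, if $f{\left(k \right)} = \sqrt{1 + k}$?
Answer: $\frac{\sqrt{-4995118 - 215472 i}}{268} \approx 0.17983 - 8.3414 i$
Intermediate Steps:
$\sqrt{\left(-72 - f{\left(-10 \right)}\right) + \left(\frac{223}{67} - \frac{133}{152}\right)} = \sqrt{\left(-72 - \sqrt{1 - 10}\right) + \left(\frac{223}{67} - \frac{133}{152}\right)} = \sqrt{\left(-72 - \sqrt{-9}\right) + \left(223 \cdot \frac{1}{67} - \frac{7}{8}\right)} = \sqrt{\left(-72 - 3 i\right) + \left(\frac{223}{67} - \frac{7}{8}\right)} = \sqrt{\left(-72 - 3 i\right) + \frac{1315}{536}} = \sqrt{- \frac{37277}{536} - 3 i}$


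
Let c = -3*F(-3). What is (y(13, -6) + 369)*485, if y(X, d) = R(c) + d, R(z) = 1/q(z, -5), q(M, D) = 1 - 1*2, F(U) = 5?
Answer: 175570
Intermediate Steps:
q(M, D) = -1 (q(M, D) = 1 - 2 = -1)
c = -15 (c = -3*5 = -15)
R(z) = -1 (R(z) = 1/(-1) = -1)
y(X, d) = -1 + d
(y(13, -6) + 369)*485 = ((-1 - 6) + 369)*485 = (-7 + 369)*485 = 362*485 = 175570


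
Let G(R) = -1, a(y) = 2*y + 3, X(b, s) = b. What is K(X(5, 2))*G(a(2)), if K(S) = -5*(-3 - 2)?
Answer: -25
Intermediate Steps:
a(y) = 3 + 2*y
K(S) = 25 (K(S) = -5*(-5) = 25)
K(X(5, 2))*G(a(2)) = 25*(-1) = -25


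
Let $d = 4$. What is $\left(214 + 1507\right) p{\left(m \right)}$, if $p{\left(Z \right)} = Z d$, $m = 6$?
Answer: $41304$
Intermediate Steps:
$p{\left(Z \right)} = 4 Z$ ($p{\left(Z \right)} = Z 4 = 4 Z$)
$\left(214 + 1507\right) p{\left(m \right)} = \left(214 + 1507\right) 4 \cdot 6 = 1721 \cdot 24 = 41304$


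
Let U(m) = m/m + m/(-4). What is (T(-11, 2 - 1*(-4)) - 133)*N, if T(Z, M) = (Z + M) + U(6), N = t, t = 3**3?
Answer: -7479/2 ≈ -3739.5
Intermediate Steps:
U(m) = 1 - m/4 (U(m) = 1 + m*(-1/4) = 1 - m/4)
t = 27
N = 27
T(Z, M) = -1/2 + M + Z (T(Z, M) = (Z + M) + (1 - 1/4*6) = (M + Z) + (1 - 3/2) = (M + Z) - 1/2 = -1/2 + M + Z)
(T(-11, 2 - 1*(-4)) - 133)*N = ((-1/2 + (2 - 1*(-4)) - 11) - 133)*27 = ((-1/2 + (2 + 4) - 11) - 133)*27 = ((-1/2 + 6 - 11) - 133)*27 = (-11/2 - 133)*27 = -277/2*27 = -7479/2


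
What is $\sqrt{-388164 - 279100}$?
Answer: $8 i \sqrt{10426} \approx 816.86 i$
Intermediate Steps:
$\sqrt{-388164 - 279100} = \sqrt{-667264} = 8 i \sqrt{10426}$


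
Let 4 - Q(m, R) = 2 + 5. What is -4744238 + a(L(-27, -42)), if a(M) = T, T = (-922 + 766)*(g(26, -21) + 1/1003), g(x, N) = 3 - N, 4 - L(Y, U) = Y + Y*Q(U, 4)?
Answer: -4762226102/1003 ≈ -4.7480e+6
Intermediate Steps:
Q(m, R) = -3 (Q(m, R) = 4 - (2 + 5) = 4 - 1*7 = 4 - 7 = -3)
L(Y, U) = 4 + 2*Y (L(Y, U) = 4 - (Y + Y*(-3)) = 4 - (Y - 3*Y) = 4 - (-2)*Y = 4 + 2*Y)
T = -3755388/1003 (T = (-922 + 766)*((3 - 1*(-21)) + 1/1003) = -156*((3 + 21) + 1/1003) = -156*(24 + 1/1003) = -156*24073/1003 = -3755388/1003 ≈ -3744.2)
a(M) = -3755388/1003
-4744238 + a(L(-27, -42)) = -4744238 - 3755388/1003 = -4762226102/1003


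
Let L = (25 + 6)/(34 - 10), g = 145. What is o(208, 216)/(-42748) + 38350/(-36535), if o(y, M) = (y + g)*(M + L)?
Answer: -21320471605/7496631264 ≈ -2.8440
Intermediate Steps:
L = 31/24 ≈ 1.2917
o(y, M) = (145 + y)*(31/24 + M) (o(y, M) = (y + 145)*(M + 31/24) = (145 + y)*(31/24 + M))
o(208, 216)/(-42748) + 38350/(-36535) = (4495/24 + 145*216 + (31/24)*208 + 216*208)/(-42748) + 38350/(-36535) = (4495/24 + 31320 + 806/3 + 44928)*(-1/42748) + 38350*(-1/36535) = (1840895/24)*(-1/42748) - 7670/7307 = -1840895/1025952 - 7670/7307 = -21320471605/7496631264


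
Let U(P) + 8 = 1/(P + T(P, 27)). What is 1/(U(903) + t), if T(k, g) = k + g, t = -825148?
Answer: -1833/1512510947 ≈ -1.2119e-6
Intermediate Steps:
T(k, g) = g + k
U(P) = -8 + 1/(27 + 2*P) (U(P) = -8 + 1/(P + (27 + P)) = -8 + 1/(27 + 2*P))
1/(U(903) + t) = 1/((-215 - 16*903)/(27 + 2*903) - 825148) = 1/((-215 - 14448)/(27 + 1806) - 825148) = 1/(-14663/1833 - 825148) = 1/(-1512510947/1833) = -1833/1512510947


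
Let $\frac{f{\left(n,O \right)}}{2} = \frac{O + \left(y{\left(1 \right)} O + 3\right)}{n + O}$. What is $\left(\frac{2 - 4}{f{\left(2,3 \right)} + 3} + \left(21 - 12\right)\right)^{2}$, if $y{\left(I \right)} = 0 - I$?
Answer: $\frac{32041}{441} \approx 72.655$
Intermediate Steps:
$y{\left(I \right)} = - I$
$f{\left(n,O \right)} = \frac{6}{O + n}$ ($f{\left(n,O \right)} = 2 \frac{O + \left(\left(-1\right) 1 O + 3\right)}{n + O} = 2 \frac{O - \left(-3 + O\right)}{O + n} = 2 \frac{3}{O + n} = \frac{6}{O + n}$)
$\left(\frac{2 - 4}{f{\left(2,3 \right)} + 3} + \left(21 - 12\right)\right)^{2} = \left(\frac{2 - 4}{\frac{6}{3 + 2} + 3} + \left(21 - 12\right)\right)^{2} = \left(- \frac{2}{\frac{6}{5} + 3} + \left(21 - 12\right)\right)^{2} = \left(- \frac{2}{6 \cdot \frac{1}{5} + 3} + 9\right)^{2} = \left(- \frac{2}{\frac{6}{5} + 3} + 9\right)^{2} = \left(- \frac{2}{\frac{21}{5}} + 9\right)^{2} = \left(\left(-2\right) \frac{5}{21} + 9\right)^{2} = \left(- \frac{10}{21} + 9\right)^{2} = \left(\frac{179}{21}\right)^{2} = \frac{32041}{441}$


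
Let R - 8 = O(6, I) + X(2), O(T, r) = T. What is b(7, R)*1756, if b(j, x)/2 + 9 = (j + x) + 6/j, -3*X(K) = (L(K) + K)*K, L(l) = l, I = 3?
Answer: 751568/21 ≈ 35789.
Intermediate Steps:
X(K) = -2*K²/3 (X(K) = -(K + K)*K/3 = -2*K*K/3 = -2*K²/3)
R = 34/3 (R = 8 + (6 - ⅔*2²) = 8 + (6 - ⅔*4) = 8 + (6 - 8/3) = 8 + 10/3 = 34/3 ≈ 11.333)
b(j, x) = -18 + 2*j + 2*x + 12/j (b(j, x) = -18 + 2*((j + x) + 6/j) = -18 + 2*(j + x + 6/j) = -18 + (2*j + 2*x + 12/j) = -18 + 2*j + 2*x + 12/j)
b(7, R)*1756 = (2*(6 + 7*(-9 + 7 + 34/3))/7)*1756 = (2*(⅐)*(6 + 7*(28/3)))*1756 = (2*(⅐)*(6 + 196/3))*1756 = (2*(⅐)*(214/3))*1756 = (428/21)*1756 = 751568/21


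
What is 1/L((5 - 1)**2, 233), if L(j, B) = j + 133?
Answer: 1/149 ≈ 0.0067114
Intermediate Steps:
L(j, B) = 133 + j
1/L((5 - 1)**2, 233) = 1/(133 + (5 - 1)**2) = 1/(133 + 4**2) = 1/(133 + 16) = 1/149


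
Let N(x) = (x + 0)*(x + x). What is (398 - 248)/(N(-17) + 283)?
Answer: 50/287 ≈ 0.17422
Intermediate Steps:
N(x) = 2*x**2 (N(x) = x*(2*x) = 2*x**2)
(398 - 248)/(N(-17) + 283) = (398 - 248)/(2*(-17)**2 + 283) = 150/(2*289 + 283) = 150/(578 + 283) = 150/861 = 150*(1/861) = 50/287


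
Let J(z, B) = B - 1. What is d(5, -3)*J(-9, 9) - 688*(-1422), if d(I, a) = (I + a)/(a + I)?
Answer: 978344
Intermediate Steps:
J(z, B) = -1 + B
d(I, a) = 1 (d(I, a) = (I + a)/(I + a) = 1)
d(5, -3)*J(-9, 9) - 688*(-1422) = 1*(-1 + 9) - 688*(-1422) = 1*8 + 978336 = 8 + 978336 = 978344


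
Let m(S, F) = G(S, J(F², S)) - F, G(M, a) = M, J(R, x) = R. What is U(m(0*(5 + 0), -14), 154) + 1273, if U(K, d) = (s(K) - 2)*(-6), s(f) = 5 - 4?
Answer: 1279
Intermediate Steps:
s(f) = 1
m(S, F) = S - F
U(K, d) = 6 (U(K, d) = (1 - 2)*(-6) = -1*(-6) = 6)
U(m(0*(5 + 0), -14), 154) + 1273 = 6 + 1273 = 1279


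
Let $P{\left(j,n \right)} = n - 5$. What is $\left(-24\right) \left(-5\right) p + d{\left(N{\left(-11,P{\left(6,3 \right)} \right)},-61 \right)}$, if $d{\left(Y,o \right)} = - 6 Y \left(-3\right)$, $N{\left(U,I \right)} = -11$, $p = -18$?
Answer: $-2358$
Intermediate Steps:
$P{\left(j,n \right)} = -5 + n$
$d{\left(Y,o \right)} = 18 Y$
$\left(-24\right) \left(-5\right) p + d{\left(N{\left(-11,P{\left(6,3 \right)} \right)},-61 \right)} = \left(-24\right) \left(-5\right) \left(-18\right) + 18 \left(-11\right) = 120 \left(-18\right) - 198 = -2160 - 198 = -2358$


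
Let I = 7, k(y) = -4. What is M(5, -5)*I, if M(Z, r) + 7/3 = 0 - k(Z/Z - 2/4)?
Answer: 35/3 ≈ 11.667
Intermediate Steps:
M(Z, r) = 5/3 (M(Z, r) = -7/3 + (0 - 1*(-4)) = -7/3 + (0 + 4) = -7/3 + 4 = 5/3)
M(5, -5)*I = (5/3)*7 = 35/3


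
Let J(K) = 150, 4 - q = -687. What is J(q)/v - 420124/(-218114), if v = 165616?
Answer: 17402993371/9030792056 ≈ 1.9271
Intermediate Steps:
q = 691 (q = 4 - 1*(-687) = 4 + 687 = 691)
J(q)/v - 420124/(-218114) = 150/165616 - 420124/(-218114) = 150*(1/165616) - 420124*(-1/218114) = 75/82808 + 210062/109057 = 17402993371/9030792056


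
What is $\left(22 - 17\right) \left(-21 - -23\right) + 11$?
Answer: $21$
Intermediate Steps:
$\left(22 - 17\right) \left(-21 - -23\right) + 11 = 5 \left(-21 + 23\right) + 11 = 5 \cdot 2 + 11 = 10 + 11 = 21$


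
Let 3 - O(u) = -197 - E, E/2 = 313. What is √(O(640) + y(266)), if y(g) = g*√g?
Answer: √(826 + 266*√266) ≈ 71.863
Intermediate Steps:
y(g) = g^(3/2)
E = 626 (E = 2*313 = 626)
O(u) = 826 (O(u) = 3 - (-197 - 1*626) = 3 - (-197 - 626) = 3 - 1*(-823) = 3 + 823 = 826)
√(O(640) + y(266)) = √(826 + 266^(3/2)) = √(826 + 266*√266)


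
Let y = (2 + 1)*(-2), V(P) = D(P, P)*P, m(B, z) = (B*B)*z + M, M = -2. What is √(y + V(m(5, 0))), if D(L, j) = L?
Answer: I*√2 ≈ 1.4142*I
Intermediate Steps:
m(B, z) = -2 + z*B² (m(B, z) = (B*B)*z - 2 = B²*z - 2 = z*B² - 2 = -2 + z*B²)
V(P) = P² (V(P) = P*P = P²)
y = -6 (y = 3*(-2) = -6)
√(y + V(m(5, 0))) = √(-6 + (-2 + 0*5²)²) = √(-6 + (-2 + 0*25)²) = √(-6 + (-2 + 0)²) = √(-6 + (-2)²) = √(-6 + 4) = √(-2) = I*√2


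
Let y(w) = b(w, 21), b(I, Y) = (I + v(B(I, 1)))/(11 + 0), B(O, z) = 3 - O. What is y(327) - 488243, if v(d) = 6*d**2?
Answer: -4740490/11 ≈ -4.3095e+5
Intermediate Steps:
b(I, Y) = I/11 + 6*(3 - I)**2/11 (b(I, Y) = (I + 6*(3 - I)**2)/(11 + 0) = (I + 6*(3 - I)**2)/11 = (I + 6*(3 - I)**2)*(1/11) = I/11 + 6*(3 - I)**2/11)
y(w) = w/11 + 6*(-3 + w)**2/11
y(327) - 488243 = ((1/11)*327 + 6*(-3 + 327)**2/11) - 488243 = (327/11 + (6/11)*324**2) - 488243 = (327/11 + (6/11)*104976) - 488243 = (327/11 + 629856/11) - 488243 = 630183/11 - 488243 = -4740490/11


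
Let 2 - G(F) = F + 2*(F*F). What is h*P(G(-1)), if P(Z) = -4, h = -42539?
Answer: 170156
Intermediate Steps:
G(F) = 2 - F - 2*F² (G(F) = 2 - (F + 2*(F*F)) = 2 - (F + 2*F²) = 2 + (-F - 2*F²) = 2 - F - 2*F²)
h*P(G(-1)) = -42539*(-4) = 170156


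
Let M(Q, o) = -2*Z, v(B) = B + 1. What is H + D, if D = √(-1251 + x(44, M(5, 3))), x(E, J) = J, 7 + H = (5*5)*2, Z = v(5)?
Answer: 43 + I*√1263 ≈ 43.0 + 35.539*I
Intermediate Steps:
v(B) = 1 + B
Z = 6 (Z = 1 + 5 = 6)
M(Q, o) = -12 (M(Q, o) = -2*6 = -12)
H = 43 (H = -7 + (5*5)*2 = -7 + 25*2 = -7 + 50 = 43)
D = I*√1263 (D = √(-1251 - 12) = √(-1263) = I*√1263 ≈ 35.539*I)
H + D = 43 + I*√1263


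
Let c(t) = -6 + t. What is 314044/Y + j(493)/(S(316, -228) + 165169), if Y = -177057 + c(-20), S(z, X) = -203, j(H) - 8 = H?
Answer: -51717863921/29212674178 ≈ -1.7704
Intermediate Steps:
j(H) = 8 + H
Y = -177083 (Y = -177057 + (-6 - 20) = -177057 - 26 = -177083)
314044/Y + j(493)/(S(316, -228) + 165169) = 314044/(-177083) + (8 + 493)/(-203 + 165169) = 314044*(-1/177083) + 501/164966 = -314044/177083 + 501*(1/164966) = -314044/177083 + 501/164966 = -51717863921/29212674178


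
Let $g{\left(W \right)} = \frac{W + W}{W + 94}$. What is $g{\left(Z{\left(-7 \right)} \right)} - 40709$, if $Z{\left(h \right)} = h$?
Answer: $- \frac{3541697}{87} \approx -40709.0$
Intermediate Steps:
$g{\left(W \right)} = \frac{2 W}{94 + W}$
$g{\left(Z{\left(-7 \right)} \right)} - 40709 = 2 \left(-7\right) \frac{1}{94 - 7} - 40709 = 2 \left(-7\right) \frac{1}{87} - 40709 = - \frac{14}{87} - 40709 = - \frac{3541697}{87}$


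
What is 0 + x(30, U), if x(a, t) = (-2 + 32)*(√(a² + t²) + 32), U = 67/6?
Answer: 960 + 5*√36889 ≈ 1920.3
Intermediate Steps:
U = 67/6 (U = 67*(⅙) = 67/6 ≈ 11.167)
x(a, t) = 960 + 30*√(a² + t²) (x(a, t) = 30*(32 + √(a² + t²)) = 960 + 30*√(a² + t²))
0 + x(30, U) = 0 + (960 + 30*√(30² + (67/6)²)) = 0 + (960 + 30*√(900 + 4489/36)) = 0 + (960 + 30*√(36889/36)) = 0 + (960 + 30*(√36889/6)) = 0 + (960 + 5*√36889) = 960 + 5*√36889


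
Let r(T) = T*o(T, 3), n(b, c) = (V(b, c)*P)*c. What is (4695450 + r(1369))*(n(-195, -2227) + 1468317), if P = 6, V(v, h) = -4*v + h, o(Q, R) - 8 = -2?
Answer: 97850938371984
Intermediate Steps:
o(Q, R) = 6 (o(Q, R) = 8 - 2 = 6)
V(v, h) = h - 4*v
n(b, c) = c*(-24*b + 6*c) (n(b, c) = ((c - 4*b)*6)*c = (-24*b + 6*c)*c = c*(-24*b + 6*c))
r(T) = 6*T (r(T) = T*6 = 6*T)
(4695450 + r(1369))*(n(-195, -2227) + 1468317) = (4695450 + 6*1369)*(6*(-2227)*(-2227 - 4*(-195)) + 1468317) = (4695450 + 8214)*(6*(-2227)*(-2227 + 780) + 1468317) = 4703664*(6*(-2227)*(-1447) + 1468317) = 4703664*(19334814 + 1468317) = 4703664*20803131 = 97850938371984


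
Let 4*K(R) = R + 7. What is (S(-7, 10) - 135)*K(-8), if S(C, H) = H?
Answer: 125/4 ≈ 31.250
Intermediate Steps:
K(R) = 7/4 + R/4 (K(R) = (R + 7)/4 = (7 + R)/4 = 7/4 + R/4)
(S(-7, 10) - 135)*K(-8) = (10 - 135)*(7/4 + (¼)*(-8)) = -125*(7/4 - 2) = -125*(-¼) = 125/4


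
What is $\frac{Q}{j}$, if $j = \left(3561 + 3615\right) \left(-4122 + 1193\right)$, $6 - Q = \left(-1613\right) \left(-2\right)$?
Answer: $\frac{35}{228462} \approx 0.0001532$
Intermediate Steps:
$Q = -3220$ ($Q = 6 - \left(-1613\right) \left(-2\right) = 6 - 3226 = -3220$)
$j = -21018504$ ($j = 7176 \left(-2929\right) = -21018504$)
$\frac{Q}{j} = - \frac{3220}{-21018504} = \left(-3220\right) \left(- \frac{1}{21018504}\right) = \frac{35}{228462}$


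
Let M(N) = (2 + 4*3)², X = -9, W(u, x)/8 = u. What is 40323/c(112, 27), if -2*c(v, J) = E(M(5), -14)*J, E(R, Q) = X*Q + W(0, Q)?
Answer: -13441/567 ≈ -23.705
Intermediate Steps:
W(u, x) = 8*u
M(N) = 196 (M(N) = (2 + 12)² = 14² = 196)
E(R, Q) = -9*Q (E(R, Q) = -9*Q + 8*0 = -9*Q + 0 = -9*Q)
c(v, J) = -63*J (c(v, J) = -(-9*(-14))*J/2 = -63*J)
40323/c(112, 27) = 40323/((-63*27)) = 40323/(-1701) = 40323*(-1/1701) = -13441/567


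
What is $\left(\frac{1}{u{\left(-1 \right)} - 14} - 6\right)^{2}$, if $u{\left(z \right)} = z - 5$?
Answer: $\frac{14641}{400} \approx 36.602$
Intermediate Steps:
$u{\left(z \right)} = -5 + z$ ($u{\left(z \right)} = z - 5 = -5 + z$)
$\left(\frac{1}{u{\left(-1 \right)} - 14} - 6\right)^{2} = \left(\frac{1}{\left(-5 - 1\right) - 14} - 6\right)^{2} = \left(\frac{1}{-6 - 14} - 6\right)^{2} = \left(\frac{1}{-20} - 6\right)^{2} = \left(- \frac{1}{20} - 6\right)^{2} = \left(- \frac{121}{20}\right)^{2} = \frac{14641}{400}$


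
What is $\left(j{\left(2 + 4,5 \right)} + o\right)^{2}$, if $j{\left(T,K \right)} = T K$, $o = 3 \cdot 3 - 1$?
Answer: $1444$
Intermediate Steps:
$o = 8$ ($o = 9 - 1 = 8$)
$j{\left(T,K \right)} = K T$
$\left(j{\left(2 + 4,5 \right)} + o\right)^{2} = \left(5 \left(2 + 4\right) + 8\right)^{2} = \left(5 \cdot 6 + 8\right)^{2} = \left(30 + 8\right)^{2} = 38^{2} = 1444$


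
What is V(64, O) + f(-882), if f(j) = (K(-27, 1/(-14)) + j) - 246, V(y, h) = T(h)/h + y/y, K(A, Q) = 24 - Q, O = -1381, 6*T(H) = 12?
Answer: -21324049/19334 ≈ -1102.9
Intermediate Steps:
T(H) = 2 (T(H) = (⅙)*12 = 2)
V(y, h) = 1 + 2/h (V(y, h) = 2/h + y/y = 2/h + 1 = 1 + 2/h)
f(j) = -3107/14 + j (f(j) = ((24 - 1/(-14)) + j) - 246 = ((24 - 1*(-1/14)) + j) - 246 = ((24 + 1/14) + j) - 246 = (337/14 + j) - 246 = -3107/14 + j)
V(64, O) + f(-882) = (2 - 1381)/(-1381) + (-3107/14 - 882) = -1/1381*(-1379) - 15455/14 = 1379/1381 - 15455/14 = -21324049/19334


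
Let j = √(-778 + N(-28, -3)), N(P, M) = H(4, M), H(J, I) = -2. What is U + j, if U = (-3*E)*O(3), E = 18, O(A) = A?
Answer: -162 + 2*I*√195 ≈ -162.0 + 27.928*I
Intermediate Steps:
N(P, M) = -2
j = 2*I*√195 (j = √(-778 - 2) = √(-780) = 2*I*√195 ≈ 27.928*I)
U = -162 (U = -3*18*3 = -54*3 = -162)
U + j = -162 + 2*I*√195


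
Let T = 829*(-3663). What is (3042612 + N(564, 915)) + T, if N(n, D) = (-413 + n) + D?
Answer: 7051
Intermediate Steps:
T = -3036627
N(n, D) = -413 + D + n
(3042612 + N(564, 915)) + T = (3042612 + (-413 + 915 + 564)) - 3036627 = (3042612 + 1066) - 3036627 = 3043678 - 3036627 = 7051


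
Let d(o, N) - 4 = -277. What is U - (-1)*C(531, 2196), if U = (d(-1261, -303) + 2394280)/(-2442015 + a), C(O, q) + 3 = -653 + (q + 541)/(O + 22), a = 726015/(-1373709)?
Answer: -57599302980474509/88338292687450 ≈ -652.03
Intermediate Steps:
d(o, N) = -273 (d(o, N) = 4 - 277 = -273)
a = -242005/457903 (a = 726015*(-1/1373709) = -242005/457903 ≈ -0.52851)
C(O, q) = -656 + (541 + q)/(22 + O) (C(O, q) = -3 + (-653 + (q + 541)/(O + 22)) = -3 + (-653 + (541 + q)/(22 + O)) = -656 + (541 + q)/(22 + O))
U = -1096222987321/1118206236550 (U = (-273 + 2394280)/(-2442015 - 242005/457903) = 2394007/(-1118206236550/457903) = 2394007*(-457903/1118206236550) = -1096222987321/1118206236550 ≈ -0.98034)
U - (-1)*C(531, 2196) = -1096222987321/1118206236550 - (-1)*(-13891 + 2196 - 656*531)/(22 + 531) = -1096222987321/1118206236550 - (-1)*(-13891 + 2196 - 348336)/553 = -1096222987321/1118206236550 - (-1)*(1/553)*(-360031) = -1096222987321/1118206236550 - (-1)*(-51433)/79 = -1096222987321/1118206236550 - 1*51433/79 = -1096222987321/1118206236550 - 51433/79 = -57599302980474509/88338292687450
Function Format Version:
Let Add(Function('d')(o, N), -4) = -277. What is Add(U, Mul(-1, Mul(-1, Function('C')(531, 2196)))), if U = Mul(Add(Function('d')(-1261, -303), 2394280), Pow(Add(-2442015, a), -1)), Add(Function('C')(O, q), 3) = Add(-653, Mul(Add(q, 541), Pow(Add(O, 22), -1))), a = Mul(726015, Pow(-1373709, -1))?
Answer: Rational(-57599302980474509, 88338292687450) ≈ -652.03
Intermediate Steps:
Function('d')(o, N) = -273 (Function('d')(o, N) = Add(4, -277) = -273)
a = Rational(-242005, 457903) (a = Mul(726015, Rational(-1, 1373709)) = Rational(-242005, 457903) ≈ -0.52851)
Function('C')(O, q) = Add(-656, Mul(Pow(Add(22, O), -1), Add(541, q))) (Function('C')(O, q) = Add(-3, Add(-653, Mul(Add(q, 541), Pow(Add(O, 22), -1)))) = Add(-3, Add(-653, Mul(Add(541, q), Pow(Add(22, O), -1)))) = Add(-3, Add(-653, Mul(Pow(Add(22, O), -1), Add(541, q)))) = Add(-656, Mul(Pow(Add(22, O), -1), Add(541, q))))
U = Rational(-1096222987321, 1118206236550) (U = Mul(Add(-273, 2394280), Pow(Add(-2442015, Rational(-242005, 457903)), -1)) = Mul(2394007, Pow(Rational(-1118206236550, 457903), -1)) = Mul(2394007, Rational(-457903, 1118206236550)) = Rational(-1096222987321, 1118206236550) ≈ -0.98034)
Add(U, Mul(-1, Mul(-1, Function('C')(531, 2196)))) = Add(Rational(-1096222987321, 1118206236550), Mul(-1, Mul(-1, Mul(Pow(Add(22, 531), -1), Add(-13891, 2196, Mul(-656, 531)))))) = Add(Rational(-1096222987321, 1118206236550), Mul(-1, Mul(-1, Mul(Pow(553, -1), Add(-13891, 2196, -348336))))) = Add(Rational(-1096222987321, 1118206236550), Mul(-1, Mul(-1, Mul(Rational(1, 553), -360031)))) = Add(Rational(-1096222987321, 1118206236550), Mul(-1, Mul(-1, Rational(-51433, 79)))) = Add(Rational(-1096222987321, 1118206236550), Mul(-1, Rational(51433, 79))) = Add(Rational(-1096222987321, 1118206236550), Rational(-51433, 79)) = Rational(-57599302980474509, 88338292687450)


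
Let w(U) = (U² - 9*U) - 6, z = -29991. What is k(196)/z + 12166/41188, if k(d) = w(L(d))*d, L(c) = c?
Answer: -21105194093/88233522 ≈ -239.20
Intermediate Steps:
w(U) = -6 + U² - 9*U
k(d) = d*(-6 + d² - 9*d) (k(d) = (-6 + d² - 9*d)*d = d*(-6 + d² - 9*d))
k(196)/z + 12166/41188 = (196*(-6 + 196² - 9*196))/(-29991) + 12166/41188 = (196*(-6 + 38416 - 1764))*(-1/29991) + 12166*(1/41188) = (196*36646)*(-1/29991) + 869/2942 = 7182616*(-1/29991) + 869/2942 = -7182616/29991 + 869/2942 = -21105194093/88233522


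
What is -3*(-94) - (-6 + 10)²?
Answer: 266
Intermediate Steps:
-3*(-94) - (-6 + 10)² = 282 - 1*4² = 282 - 1*16 = 282 - 16 = 266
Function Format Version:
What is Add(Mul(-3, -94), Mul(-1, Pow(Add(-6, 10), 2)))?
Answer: 266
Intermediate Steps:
Add(Mul(-3, -94), Mul(-1, Pow(Add(-6, 10), 2))) = Add(282, Mul(-1, Pow(4, 2))) = Add(282, Mul(-1, 16)) = Add(282, -16) = 266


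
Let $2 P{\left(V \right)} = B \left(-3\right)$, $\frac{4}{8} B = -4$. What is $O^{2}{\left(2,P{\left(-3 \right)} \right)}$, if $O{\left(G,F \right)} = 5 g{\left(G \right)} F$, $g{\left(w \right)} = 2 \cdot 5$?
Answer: $360000$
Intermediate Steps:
$B = -8$ ($B = 2 \left(-4\right) = -8$)
$P{\left(V \right)} = 12$ ($P{\left(V \right)} = \frac{\left(-8\right) \left(-3\right)}{2} = \frac{1}{2} \cdot 24 = 12$)
$g{\left(w \right)} = 10$
$O{\left(G,F \right)} = 50 F$ ($O{\left(G,F \right)} = 5 \cdot 10 F = 50 F$)
$O^{2}{\left(2,P{\left(-3 \right)} \right)} = \left(50 \cdot 12\right)^{2} = 600^{2} = 360000$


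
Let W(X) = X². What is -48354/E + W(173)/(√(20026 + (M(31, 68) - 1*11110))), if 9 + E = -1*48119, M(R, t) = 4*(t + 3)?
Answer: 24177/24064 + 29929*√23/460 ≈ 313.04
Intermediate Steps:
M(R, t) = 12 + 4*t (M(R, t) = 4*(3 + t) = 12 + 4*t)
E = -48128 (E = -9 - 1*48119 = -9 - 48119 = -48128)
-48354/E + W(173)/(√(20026 + (M(31, 68) - 1*11110))) = -48354/(-48128) + 173²/(√(20026 + ((12 + 4*68) - 1*11110))) = -48354*(-1/48128) + 29929/(√(20026 + ((12 + 272) - 11110))) = 24177/24064 + 29929/(√(20026 + (284 - 11110))) = 24177/24064 + 29929/(√(20026 - 10826)) = 24177/24064 + 29929/(√9200) = 24177/24064 + 29929/((20*√23)) = 24177/24064 + 29929*(√23/460) = 24177/24064 + 29929*√23/460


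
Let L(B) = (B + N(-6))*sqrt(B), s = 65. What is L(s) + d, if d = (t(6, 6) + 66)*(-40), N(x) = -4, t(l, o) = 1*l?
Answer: -2880 + 61*sqrt(65) ≈ -2388.2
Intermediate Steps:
t(l, o) = l
L(B) = sqrt(B)*(-4 + B) (L(B) = (B - 4)*sqrt(B) = (-4 + B)*sqrt(B) = sqrt(B)*(-4 + B))
d = -2880 (d = (6 + 66)*(-40) = 72*(-40) = -2880)
L(s) + d = sqrt(65)*(-4 + 65) - 2880 = sqrt(65)*61 - 2880 = 61*sqrt(65) - 2880 = -2880 + 61*sqrt(65)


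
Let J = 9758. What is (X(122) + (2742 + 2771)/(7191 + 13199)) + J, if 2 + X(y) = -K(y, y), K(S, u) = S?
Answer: 196442773/20390 ≈ 9634.3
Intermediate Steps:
X(y) = -2 - y
(X(122) + (2742 + 2771)/(7191 + 13199)) + J = ((-2 - 1*122) + (2742 + 2771)/(7191 + 13199)) + 9758 = ((-2 - 122) + 5513/20390) + 9758 = (-124 + 5513*(1/20390)) + 9758 = (-124 + 5513/20390) + 9758 = -2522847/20390 + 9758 = 196442773/20390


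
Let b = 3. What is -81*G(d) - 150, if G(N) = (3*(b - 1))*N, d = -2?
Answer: 822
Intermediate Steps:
G(N) = 6*N (G(N) = (3*(3 - 1))*N = (3*2)*N = 6*N)
-81*G(d) - 150 = -486*(-2) - 150 = -81*(-12) - 150 = 972 - 150 = 822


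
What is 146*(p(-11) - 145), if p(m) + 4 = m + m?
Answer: -24966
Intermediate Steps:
p(m) = -4 + 2*m (p(m) = -4 + (m + m) = -4 + 2*m)
146*(p(-11) - 145) = 146*((-4 + 2*(-11)) - 145) = 146*((-4 - 22) - 145) = 146*(-26 - 145) = 146*(-171) = -24966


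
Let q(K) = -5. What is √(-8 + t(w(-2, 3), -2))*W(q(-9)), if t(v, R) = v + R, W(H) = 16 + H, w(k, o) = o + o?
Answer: 22*I ≈ 22.0*I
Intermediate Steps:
w(k, o) = 2*o
t(v, R) = R + v
√(-8 + t(w(-2, 3), -2))*W(q(-9)) = √(-8 + (-2 + 2*3))*(16 - 5) = √(-8 + (-2 + 6))*11 = √(-8 + 4)*11 = √(-4)*11 = (2*I)*11 = 22*I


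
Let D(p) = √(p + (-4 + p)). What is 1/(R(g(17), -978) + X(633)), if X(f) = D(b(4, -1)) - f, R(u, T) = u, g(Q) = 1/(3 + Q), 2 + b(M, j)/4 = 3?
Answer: -20/12619 ≈ -0.0015849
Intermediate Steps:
b(M, j) = 4 (b(M, j) = -8 + 4*3 = -8 + 12 = 4)
D(p) = √(-4 + 2*p)
X(f) = 2 - f (X(f) = √(-4 + 2*4) - f = √(-4 + 8) - f = √4 - f = 2 - f)
1/(R(g(17), -978) + X(633)) = 1/(1/(3 + 17) + (2 - 1*633)) = 1/(1/20 + (2 - 633)) = 1/(1/20 - 631) = 1/(-12619/20) = -20/12619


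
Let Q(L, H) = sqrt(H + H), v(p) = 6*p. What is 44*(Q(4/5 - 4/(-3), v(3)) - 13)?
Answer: -308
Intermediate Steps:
Q(L, H) = sqrt(2)*sqrt(H) (Q(L, H) = sqrt(2*H) = sqrt(2)*sqrt(H))
44*(Q(4/5 - 4/(-3), v(3)) - 13) = 44*(sqrt(2)*sqrt(6*3) - 13) = 44*(sqrt(2)*sqrt(18) - 13) = 44*(sqrt(2)*(3*sqrt(2)) - 13) = 44*(6 - 13) = 44*(-7) = -308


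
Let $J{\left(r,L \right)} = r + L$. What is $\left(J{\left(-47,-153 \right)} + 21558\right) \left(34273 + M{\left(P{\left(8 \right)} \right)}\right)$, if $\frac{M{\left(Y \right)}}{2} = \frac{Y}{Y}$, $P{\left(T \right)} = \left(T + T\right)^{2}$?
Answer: $732045450$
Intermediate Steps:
$P{\left(T \right)} = 4 T^{2}$ ($P{\left(T \right)} = \left(2 T\right)^{2} = 4 T^{2}$)
$M{\left(Y \right)} = 2$ ($M{\left(Y \right)} = 2 \frac{Y}{Y} = 2 \cdot 1 = 2$)
$J{\left(r,L \right)} = L + r$
$\left(J{\left(-47,-153 \right)} + 21558\right) \left(34273 + M{\left(P{\left(8 \right)} \right)}\right) = \left(\left(-153 - 47\right) + 21558\right) \left(34273 + 2\right) = \left(-200 + 21558\right) 34275 = 21358 \cdot 34275 = 732045450$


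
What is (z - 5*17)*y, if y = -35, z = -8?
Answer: 3255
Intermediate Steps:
(z - 5*17)*y = (-8 - 5*17)*(-35) = (-8 - 85)*(-35) = -93*(-35) = 3255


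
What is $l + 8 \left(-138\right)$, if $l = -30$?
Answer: $-1134$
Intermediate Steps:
$l + 8 \left(-138\right) = -30 + 8 \left(-138\right) = -30 - 1104 = -1134$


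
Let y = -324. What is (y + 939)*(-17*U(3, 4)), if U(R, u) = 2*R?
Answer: -62730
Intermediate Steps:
(y + 939)*(-17*U(3, 4)) = (-324 + 939)*(-34*3) = 615*(-17*6) = 615*(-102) = -62730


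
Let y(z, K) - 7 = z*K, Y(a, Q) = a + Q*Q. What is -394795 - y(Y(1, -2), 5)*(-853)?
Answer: -367499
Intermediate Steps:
Y(a, Q) = a + Q**2
y(z, K) = 7 + K*z (y(z, K) = 7 + z*K = 7 + K*z)
-394795 - y(Y(1, -2), 5)*(-853) = -394795 - (7 + 5*(1 + (-2)**2))*(-853) = -394795 - (7 + 5*(1 + 4))*(-853) = -394795 - (7 + 5*5)*(-853) = -394795 - (7 + 25)*(-853) = -394795 - 32*(-853) = -394795 - 1*(-27296) = -394795 + 27296 = -367499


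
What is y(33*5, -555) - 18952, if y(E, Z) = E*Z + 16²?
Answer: -110271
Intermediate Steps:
y(E, Z) = 256 + E*Z (y(E, Z) = E*Z + 256 = 256 + E*Z)
y(33*5, -555) - 18952 = (256 + (33*5)*(-555)) - 18952 = (256 + 165*(-555)) - 18952 = (256 - 91575) - 18952 = -91319 - 18952 = -110271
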